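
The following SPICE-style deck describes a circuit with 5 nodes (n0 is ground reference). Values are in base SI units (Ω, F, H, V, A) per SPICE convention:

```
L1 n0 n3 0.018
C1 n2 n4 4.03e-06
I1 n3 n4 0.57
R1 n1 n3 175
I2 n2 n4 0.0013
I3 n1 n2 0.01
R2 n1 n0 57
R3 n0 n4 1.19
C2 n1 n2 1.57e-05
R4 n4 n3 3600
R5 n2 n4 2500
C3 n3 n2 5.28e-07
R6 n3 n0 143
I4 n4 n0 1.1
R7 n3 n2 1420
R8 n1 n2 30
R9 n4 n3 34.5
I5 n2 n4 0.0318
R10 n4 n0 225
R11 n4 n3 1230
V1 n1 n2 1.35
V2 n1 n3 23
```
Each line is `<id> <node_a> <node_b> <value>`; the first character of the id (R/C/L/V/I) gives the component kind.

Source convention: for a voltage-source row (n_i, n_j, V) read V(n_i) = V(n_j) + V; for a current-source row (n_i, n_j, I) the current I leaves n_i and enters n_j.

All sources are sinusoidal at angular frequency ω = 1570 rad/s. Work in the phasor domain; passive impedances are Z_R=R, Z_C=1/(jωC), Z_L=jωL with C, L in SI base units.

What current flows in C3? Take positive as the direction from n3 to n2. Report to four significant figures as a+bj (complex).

Apply KCL at each of the 4 non-ground nodes and solve the resulting linear system.
Node n1: branches {R1, I3, R2, C2, R8, V1, V2} → V_1 = 9.318-9.985j
Node n2: branches {C1, I2, I3, C2, R5, C3, R7, R8, I5, V1} → V_2 = 7.968-9.985j
Node n3: branches {L1, I1, R1, R4, C3, R6, R7, R9, R11, V2} → V_3 = -13.68-9.985j
Node n4: branches {C1, I1, I2, R3, R4, R5, I4, R9, I5, R10, R11} → V_4 = -0.9641-0.2831j
Source currents: i(V1)=0.05830+0.03730j, i(V2)=-0.4082+0.1046j

0.000-0.01795j A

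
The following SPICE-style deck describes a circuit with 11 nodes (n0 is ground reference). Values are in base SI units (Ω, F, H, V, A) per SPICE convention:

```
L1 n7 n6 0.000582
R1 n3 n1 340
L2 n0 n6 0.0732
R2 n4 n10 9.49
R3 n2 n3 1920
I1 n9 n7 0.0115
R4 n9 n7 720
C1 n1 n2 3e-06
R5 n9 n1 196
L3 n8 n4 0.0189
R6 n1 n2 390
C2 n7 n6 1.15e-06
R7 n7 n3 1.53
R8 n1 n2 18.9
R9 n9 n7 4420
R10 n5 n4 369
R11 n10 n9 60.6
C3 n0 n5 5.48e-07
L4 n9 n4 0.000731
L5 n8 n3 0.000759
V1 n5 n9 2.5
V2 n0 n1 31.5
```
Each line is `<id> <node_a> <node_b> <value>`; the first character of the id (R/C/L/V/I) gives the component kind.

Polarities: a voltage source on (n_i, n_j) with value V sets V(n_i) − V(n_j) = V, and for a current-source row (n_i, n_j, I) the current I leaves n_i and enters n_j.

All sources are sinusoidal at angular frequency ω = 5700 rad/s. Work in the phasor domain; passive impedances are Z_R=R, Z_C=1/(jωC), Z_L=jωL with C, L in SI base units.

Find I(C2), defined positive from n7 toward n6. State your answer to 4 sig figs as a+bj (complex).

Element admittances at ω=5700 rad/s:
  Y(L1) = 0.000-0.3014j S between n7,n6
  Y(R1) = 0.002941+0.000j S between n3,n1
  Y(L2) = 0.000-0.002397j S between n0,n6
  Y(R2) = 0.1054+0.000j S between n4,n10
  Y(R3) = 0.0005208+0.000j S between n2,n3
  I1: injects 0.0115 A into n7 (from n9)
  Y(R4) = 0.001389+0.000j S between n9,n7
  Y(C1) = 0.000+0.01710j S between n1,n2
  Y(R5) = 0.005102+0.000j S between n9,n1
  Y(L3) = 0.000-0.009282j S between n8,n4
  Y(R6) = 0.002564+0.000j S between n1,n2
  Y(C2) = 0.000+0.006555j S between n7,n6
  Y(R7) = 0.6536+0.000j S between n7,n3
  Y(R8) = 0.05291+0.000j S between n1,n2
  Y(R9) = 0.0002262+0.000j S between n9,n7
  Y(R10) = 0.002710+0.000j S between n5,n4
  Y(R11) = 0.01650+0.000j S between n10,n9
  Y(C3) = 0.000+0.003124j S between n0,n5
  Y(L4) = 0.000-0.2400j S between n9,n4
  Y(L5) = 0.000-0.2311j S between n8,n3
  V1: constraint V(n5)−V(n9) = 2.5
  V2: constraint V(n0)−V(n1) = 31.5
Assemble and solve the 12×12 MNA system:
  V(n1)=-31.50+0.000j  V(n2)=-31.45+0.004465j  V(n3)=-25.75+2.281j  V(n4)=-32.94+5.151j  V(n5)=-30.71+5.248j  V(n6)=-25.55+2.177j  V(n7)=-25.76+2.194j  V(n8)=-26.03+2.391j  V(n9)=-33.21+5.248j  V(n10)=-32.98+5.165j
  i(V1)=0.01033+0.09565j  i(V2)=-0.01118-0.03467j

-0.0001160-0.001361j A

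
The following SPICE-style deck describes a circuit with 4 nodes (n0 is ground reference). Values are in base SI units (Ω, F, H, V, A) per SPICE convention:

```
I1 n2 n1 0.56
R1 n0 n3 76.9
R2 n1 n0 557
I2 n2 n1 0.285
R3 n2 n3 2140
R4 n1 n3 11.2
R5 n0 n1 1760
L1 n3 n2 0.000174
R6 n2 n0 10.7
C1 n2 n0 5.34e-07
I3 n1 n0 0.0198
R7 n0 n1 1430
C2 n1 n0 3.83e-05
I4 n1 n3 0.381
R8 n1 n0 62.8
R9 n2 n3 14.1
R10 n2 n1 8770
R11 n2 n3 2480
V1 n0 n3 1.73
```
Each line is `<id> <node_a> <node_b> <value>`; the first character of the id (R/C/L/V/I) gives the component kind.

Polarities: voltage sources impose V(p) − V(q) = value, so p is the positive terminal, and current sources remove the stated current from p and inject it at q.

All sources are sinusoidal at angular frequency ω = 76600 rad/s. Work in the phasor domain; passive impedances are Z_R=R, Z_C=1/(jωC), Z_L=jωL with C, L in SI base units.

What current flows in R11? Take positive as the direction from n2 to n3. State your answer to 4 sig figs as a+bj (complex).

-0.001632-0.0001642j A

Apply KCL at each of the 3 non-ground nodes and solve the resulting linear system.
Node n1: branches {I1, R2, I2, R4, R5, I3, R7, C2, I4, R8, R10} → V_1 = 0.003619-0.09840j
Node n2: branches {I1, I2, R3, L1, R6, C1, R9, R10, R11} → V_2 = -5.777-0.4072j
Node n3: branches {R1, R3, R4, L1, I4, R9, R11, V1} → V_3 = -1.730+0.000j
Source currents: i(V1)=-0.2372-0.2656j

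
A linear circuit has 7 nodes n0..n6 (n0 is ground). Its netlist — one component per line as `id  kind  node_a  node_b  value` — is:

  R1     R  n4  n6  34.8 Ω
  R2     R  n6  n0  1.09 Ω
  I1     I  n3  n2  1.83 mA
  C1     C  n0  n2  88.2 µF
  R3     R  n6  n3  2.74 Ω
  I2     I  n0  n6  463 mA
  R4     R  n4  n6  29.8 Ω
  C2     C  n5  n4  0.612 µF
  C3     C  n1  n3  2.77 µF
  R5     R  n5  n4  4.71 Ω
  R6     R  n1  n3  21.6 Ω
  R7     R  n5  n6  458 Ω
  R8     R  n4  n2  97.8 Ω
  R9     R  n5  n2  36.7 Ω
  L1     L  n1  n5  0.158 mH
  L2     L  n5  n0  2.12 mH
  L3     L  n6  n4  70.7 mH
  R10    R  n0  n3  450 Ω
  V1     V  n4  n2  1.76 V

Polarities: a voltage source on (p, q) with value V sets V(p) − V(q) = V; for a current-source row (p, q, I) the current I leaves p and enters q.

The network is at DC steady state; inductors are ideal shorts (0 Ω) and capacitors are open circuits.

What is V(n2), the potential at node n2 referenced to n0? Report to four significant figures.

MNA unknowns: 6 node voltages V₁..V_6 plus 4 source currents (L1, L2, L3, V1)
R1: Y=0.02874 on G[4,6]
R2: Y=0.9174 on G[6,0]
I1: z[3]−=0.00183, z[2]+=0.00183
C1: Y=0.000 on G[0,2]
R3: Y=0.3650 on G[6,3]
I2: z[0]−=0.463, z[6]+=0.463
R4: Y=0.03356 on G[4,6]
C2: Y=0.000 on G[5,4]
C3: Y=0.000 on G[1,3]
R5: Y=0.2123 on G[5,4]
R6: Y=0.04630 on G[1,3]
R7: Y=0.002183 on G[5,6]
R8: Y=0.01022 on G[4,2]
R9: Y=0.02725 on G[5,2]
L1: row V1−V5=0, i_L1 at 1,5
L2: row V5−V0=0, i_L2 at 5,0
L3: row V6−V4=0, i_L3 at 6,4
R10: Y=0.002222 on G[0,3]
V1: row V4−V2=1.76, i_V1 at 4,2
solve → V1=0.000, V2=-1.335, V3=0.3709, V4=0.4253, V5=0.000, V6=0.4253
aux → i_L1=0.01717, i_L2=0.07202, i_L3=0.05209, i_V1=-0.05619

-1.335 V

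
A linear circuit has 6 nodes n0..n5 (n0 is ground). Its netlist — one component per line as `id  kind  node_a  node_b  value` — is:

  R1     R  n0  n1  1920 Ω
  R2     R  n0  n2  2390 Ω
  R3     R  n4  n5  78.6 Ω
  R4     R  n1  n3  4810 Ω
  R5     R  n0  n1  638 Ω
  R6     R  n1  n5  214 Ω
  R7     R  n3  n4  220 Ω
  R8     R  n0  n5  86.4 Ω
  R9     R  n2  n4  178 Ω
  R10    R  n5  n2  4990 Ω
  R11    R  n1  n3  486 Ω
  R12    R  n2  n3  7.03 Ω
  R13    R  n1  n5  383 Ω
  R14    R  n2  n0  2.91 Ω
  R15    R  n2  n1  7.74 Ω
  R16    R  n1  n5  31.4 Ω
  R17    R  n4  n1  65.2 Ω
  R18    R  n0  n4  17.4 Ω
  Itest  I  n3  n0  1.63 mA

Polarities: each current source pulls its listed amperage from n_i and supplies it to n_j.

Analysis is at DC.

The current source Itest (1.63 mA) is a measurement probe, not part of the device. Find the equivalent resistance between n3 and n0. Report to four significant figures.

R_eq = 9.295 Ω

MNA unknowns: 5 node voltages V₁..V_5
R1: Y=0.0005208 on G[0,1]
R2: Y=0.0004184 on G[0,2]
R3: Y=0.01272 on G[4,5]
R4: Y=0.0002079 on G[1,3]
R5: Y=0.001567 on G[0,1]
R6: Y=0.004673 on G[1,5]
R7: Y=0.004545 on G[3,4]
R8: Y=0.01157 on G[0,5]
R9: Y=0.005618 on G[2,4]
R10: Y=0.0002004 on G[5,2]
R11: Y=0.002058 on G[1,3]
R12: Y=0.1422 on G[2,3]
R13: Y=0.002611 on G[1,5]
R14: Y=0.3436 on G[2,0]
R15: Y=0.1292 on G[2,1]
R16: Y=0.03185 on G[1,5]
R17: Y=0.01534 on G[4,1]
R18: Y=0.05747 on G[0,4]
Itest: z[3]−=0.00163, z[0]+=0.00163
solve → V1=-0.003872, V2=-0.004292, V3=-0.01515, V4=-0.001963, V5=-0.002787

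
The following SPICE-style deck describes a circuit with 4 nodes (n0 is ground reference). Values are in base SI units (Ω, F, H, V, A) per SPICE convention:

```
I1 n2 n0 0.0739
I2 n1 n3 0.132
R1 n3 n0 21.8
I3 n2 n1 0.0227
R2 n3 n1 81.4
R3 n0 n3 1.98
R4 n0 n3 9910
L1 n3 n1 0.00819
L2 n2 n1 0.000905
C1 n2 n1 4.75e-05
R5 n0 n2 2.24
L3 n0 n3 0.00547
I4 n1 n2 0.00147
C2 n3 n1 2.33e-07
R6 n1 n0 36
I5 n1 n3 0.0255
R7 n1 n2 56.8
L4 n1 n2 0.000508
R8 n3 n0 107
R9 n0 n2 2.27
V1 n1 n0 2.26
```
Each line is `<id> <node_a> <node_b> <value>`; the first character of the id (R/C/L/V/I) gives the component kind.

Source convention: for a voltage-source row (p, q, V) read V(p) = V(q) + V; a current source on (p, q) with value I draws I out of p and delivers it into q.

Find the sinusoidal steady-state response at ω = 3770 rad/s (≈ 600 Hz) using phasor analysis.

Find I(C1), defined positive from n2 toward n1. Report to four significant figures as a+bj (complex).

0.1956-0.2781j A

MNA unknowns: 3 node voltages V₁..V_3 plus 1 source current (V1)
I1: z[2]−=0.0739, z[0]+=0.0739
I2: z[1]−=0.132, z[3]+=0.132
R1: Y=0.04587+0.000j on G[3,0]
I3: z[2]−=0.0227, z[1]+=0.0227
R2: Y=0.01229+0.000j on G[3,1]
R3: Y=0.5051+0.000j on G[0,3]
R4: Y=0.0001009+0.000j on G[0,3]
L1: Y=0.000-0.03239j on G[3,1]
L2: Y=0.000-0.2931j on G[2,1]
C1: Y=0.000+0.1791j on G[2,1]
R5: Y=0.4464+0.000j on G[0,2]
L3: Y=0.000-0.04849j on G[0,3]
I4: z[1]−=0.00147, z[2]+=0.00147
C2: Y=0.000+0.0008784j on G[3,1]
R6: Y=0.02778+0.000j on G[1,0]
I5: z[1]−=0.0255, z[3]+=0.0255
R7: Y=0.01761+0.000j on G[1,2]
L4: Y=0.000-0.5221j on G[1,2]
R8: Y=0.009346+0.000j on G[3,0]
R9: Y=0.4405+0.000j on G[0,2]
V1: row V1−V0=2.26, i_V1 at 1,0
solve → V1=2.260+0.000j, V2=0.7070-1.092j, V3=0.3344-0.07764j
aux → i_V1=-0.9473+1.028j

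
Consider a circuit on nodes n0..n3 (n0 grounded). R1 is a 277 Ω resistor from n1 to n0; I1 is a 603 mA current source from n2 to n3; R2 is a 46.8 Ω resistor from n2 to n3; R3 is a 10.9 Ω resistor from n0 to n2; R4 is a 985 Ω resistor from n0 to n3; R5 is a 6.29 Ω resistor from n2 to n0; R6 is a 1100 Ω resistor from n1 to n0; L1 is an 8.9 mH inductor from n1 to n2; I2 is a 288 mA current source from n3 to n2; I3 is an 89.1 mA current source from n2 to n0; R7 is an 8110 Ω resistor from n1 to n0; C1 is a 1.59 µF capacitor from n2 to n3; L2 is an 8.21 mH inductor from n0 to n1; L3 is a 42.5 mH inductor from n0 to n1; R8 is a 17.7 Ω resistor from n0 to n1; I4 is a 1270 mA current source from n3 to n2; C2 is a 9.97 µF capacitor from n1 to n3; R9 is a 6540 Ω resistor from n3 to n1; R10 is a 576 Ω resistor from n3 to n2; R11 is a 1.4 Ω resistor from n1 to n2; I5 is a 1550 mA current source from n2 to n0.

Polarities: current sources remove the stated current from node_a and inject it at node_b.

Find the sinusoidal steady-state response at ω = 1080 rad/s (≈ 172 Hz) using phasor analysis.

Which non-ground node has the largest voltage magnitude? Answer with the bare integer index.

3

MNA unknowns: 3 node voltages V₁..V_3
R1: Y=0.003610+0.000j on G[1,0]
I1: z[2]−=0.603, z[3]+=0.603
R2: Y=0.02137+0.000j on G[2,3]
R3: Y=0.09174+0.000j on G[0,2]
R4: Y=0.001015+0.000j on G[0,3]
R5: Y=0.1590+0.000j on G[2,0]
R6: Y=0.0009091+0.000j on G[1,0]
L1: Y=0.000-0.1040j on G[1,2]
I2: z[3]−=0.288, z[2]+=0.288
I3: z[2]−=0.0891, z[0]+=0.0891
R7: Y=0.0001233+0.000j on G[1,0]
C1: Y=0.000+0.001717j on G[2,3]
L2: Y=0.000-0.1128j on G[0,1]
L3: Y=0.000-0.02179j on G[0,1]
R8: Y=0.05650+0.000j on G[0,1]
I4: z[3]−=1.27, z[2]+=1.27
C2: Y=0.000+0.01077j on G[1,3]
R9: Y=0.0001529+0.000j on G[3,1]
R10: Y=0.001736+0.000j on G[3,2]
R11: Y=0.7143+0.000j on G[1,2]
I5: z[2]−=1.55, z[0]+=1.55
solve → V1=-3.649-2.318j, V2=-4.263-1.452j, V3=-34.80+14.58j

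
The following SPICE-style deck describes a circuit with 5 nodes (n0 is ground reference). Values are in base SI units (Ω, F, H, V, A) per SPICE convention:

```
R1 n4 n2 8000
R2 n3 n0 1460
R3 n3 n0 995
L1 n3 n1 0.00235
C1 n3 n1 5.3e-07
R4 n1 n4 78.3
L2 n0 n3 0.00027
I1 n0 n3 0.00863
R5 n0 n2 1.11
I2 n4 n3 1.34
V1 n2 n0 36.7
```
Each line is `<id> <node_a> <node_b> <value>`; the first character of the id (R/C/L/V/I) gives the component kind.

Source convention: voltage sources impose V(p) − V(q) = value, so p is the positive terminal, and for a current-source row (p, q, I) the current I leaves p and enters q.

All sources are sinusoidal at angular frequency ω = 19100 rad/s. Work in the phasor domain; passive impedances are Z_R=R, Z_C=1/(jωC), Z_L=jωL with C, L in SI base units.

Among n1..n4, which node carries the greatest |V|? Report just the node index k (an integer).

4

Apply KCL at each of the 4 non-ground nodes and solve the resulting linear system.
Node n1: branches {L1, C1, R4} → V_1 = -1.174-108.6j
Node n2: branches {R1, R5, V1} → V_2 = 36.70+0.000j
Node n3: branches {R2, R3, L1, C1, L2, I1, I2} → V_3 = -0.06817+0.1363j
Node n4: branches {R1, R4, I2} → V_4 = -104.7-107.6j
Source currents: i(V1)=-33.08-0.01345j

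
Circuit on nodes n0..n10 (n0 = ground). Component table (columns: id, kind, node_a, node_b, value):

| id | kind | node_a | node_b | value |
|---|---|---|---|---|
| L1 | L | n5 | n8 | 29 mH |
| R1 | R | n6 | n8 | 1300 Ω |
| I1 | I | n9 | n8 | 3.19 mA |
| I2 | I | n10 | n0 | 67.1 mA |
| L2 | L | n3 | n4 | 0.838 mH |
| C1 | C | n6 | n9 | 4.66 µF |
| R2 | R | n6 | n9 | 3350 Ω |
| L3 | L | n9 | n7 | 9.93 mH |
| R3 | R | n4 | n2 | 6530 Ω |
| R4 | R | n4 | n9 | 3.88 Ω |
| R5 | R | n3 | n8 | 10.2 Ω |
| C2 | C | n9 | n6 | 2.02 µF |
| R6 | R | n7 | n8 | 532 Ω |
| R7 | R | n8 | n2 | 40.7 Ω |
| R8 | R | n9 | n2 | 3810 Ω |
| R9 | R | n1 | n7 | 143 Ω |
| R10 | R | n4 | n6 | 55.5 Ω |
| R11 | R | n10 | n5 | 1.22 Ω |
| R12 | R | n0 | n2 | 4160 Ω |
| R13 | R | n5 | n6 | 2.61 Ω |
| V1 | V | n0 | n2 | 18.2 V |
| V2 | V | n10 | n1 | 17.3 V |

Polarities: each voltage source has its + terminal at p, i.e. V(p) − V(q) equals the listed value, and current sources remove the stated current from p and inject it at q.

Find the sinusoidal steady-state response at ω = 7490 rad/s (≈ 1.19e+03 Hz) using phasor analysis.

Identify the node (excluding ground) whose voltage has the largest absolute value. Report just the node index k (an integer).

1

MNA unknowns: 10 node voltages V₁..V_10 plus 2 source currents (V1, V2)
L1: Y=0.000-0.004604j on G[5,8]
R1: Y=0.0007692+0.000j on G[6,8]
I1: z[9]−=0.00319, z[8]+=0.00319
I2: z[10]−=0.0671, z[0]+=0.0671
L2: Y=0.000-0.1593j on G[3,4]
C1: Y=0.000+0.03490j on G[6,9]
R2: Y=0.0002985+0.000j on G[6,9]
L3: Y=0.000-0.01345j on G[9,7]
R3: Y=0.0001531+0.000j on G[4,2]
R4: Y=0.2577+0.000j on G[4,9]
R5: Y=0.09804+0.000j on G[3,8]
C2: Y=0.000+0.01513j on G[9,6]
R6: Y=0.001880+0.000j on G[7,8]
R7: Y=0.02457+0.000j on G[8,2]
R8: Y=0.0002625+0.000j on G[9,2]
R9: Y=0.006993+0.000j on G[1,7]
R10: Y=0.01802+0.000j on G[4,6]
R11: Y=0.8197+0.000j on G[10,5]
R12: Y=0.0002404+0.000j on G[0,2]
R13: Y=0.3831+0.000j on G[5,6]
V1: row V0−V2=18.2, i_V1 at 0,2
V2: row V10−V1=17.3, i_V2 at 10,1
solve → V1=-39.33-1.306j, V2=-18.20+0.000j, V3=-21.42+0.08673j, V4=-21.47-0.2494j, V5=-22.06-1.259j, V6=-22.16-1.145j, V7=-25.41-6.757j, V8=-20.87+0.003212j, V9=-21.63-0.1552j, V10=-22.03-1.306j
aux → i_V1=0.06272+0.000j, i_V2=-0.09730+0.03812j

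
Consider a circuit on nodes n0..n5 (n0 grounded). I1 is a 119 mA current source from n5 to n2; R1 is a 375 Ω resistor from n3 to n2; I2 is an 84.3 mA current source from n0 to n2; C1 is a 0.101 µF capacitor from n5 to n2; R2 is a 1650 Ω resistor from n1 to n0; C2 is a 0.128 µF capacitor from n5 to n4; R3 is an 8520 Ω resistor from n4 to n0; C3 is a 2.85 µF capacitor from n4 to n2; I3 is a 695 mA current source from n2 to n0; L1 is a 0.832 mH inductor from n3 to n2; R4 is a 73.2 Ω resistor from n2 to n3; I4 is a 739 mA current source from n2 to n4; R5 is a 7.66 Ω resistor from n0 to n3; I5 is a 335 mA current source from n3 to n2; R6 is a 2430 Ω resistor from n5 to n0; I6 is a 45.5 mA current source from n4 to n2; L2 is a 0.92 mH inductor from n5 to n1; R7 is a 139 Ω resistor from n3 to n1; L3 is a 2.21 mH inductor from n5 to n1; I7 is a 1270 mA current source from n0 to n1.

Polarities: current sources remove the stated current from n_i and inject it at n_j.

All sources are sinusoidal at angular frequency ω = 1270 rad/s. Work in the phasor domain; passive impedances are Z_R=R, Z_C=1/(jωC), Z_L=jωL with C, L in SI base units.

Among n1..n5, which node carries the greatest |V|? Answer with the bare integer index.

Apply KCL at each of the 5 non-ground nodes and solve the resulting linear system.
Node n1: branches {R2, L2, R7, L3, I7} → V_1 = 147.0-4.656j
Node n2: branches {I1, R1, I2, C1, C3, I3, L1, R4, I4, I5, I6} → V_2 = 3.822+0.004964j
Node n3: branches {R1, L1, R4, R5, I5, R7} → V_3 = 3.890+0.2013j
Node n4: branches {C2, R3, C3, I4, I6} → V_4 = 15.66-183.1j
Node n5: branches {I1, C1, C2, R6, L2, L3} → V_5 = 147.1-4.781j

4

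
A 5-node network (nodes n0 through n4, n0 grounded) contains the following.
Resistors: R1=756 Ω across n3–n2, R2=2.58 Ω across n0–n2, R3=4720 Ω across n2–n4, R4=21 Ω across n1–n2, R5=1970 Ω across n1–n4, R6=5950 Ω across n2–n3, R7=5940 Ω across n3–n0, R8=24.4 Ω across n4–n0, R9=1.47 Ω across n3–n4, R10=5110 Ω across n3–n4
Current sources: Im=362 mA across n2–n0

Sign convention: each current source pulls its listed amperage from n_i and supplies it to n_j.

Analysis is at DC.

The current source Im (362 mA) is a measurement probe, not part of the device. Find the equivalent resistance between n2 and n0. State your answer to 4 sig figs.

Element admittances at DC:
  Y(R1) = 0.001323 S between n3,n2
  Y(R2) = 0.3876 S between n0,n2
  Y(R3) = 0.0002119 S between n2,n4
  Y(R4) = 0.04762 S between n1,n2
  Y(R5) = 0.0005076 S between n1,n4
  Y(R6) = 0.0001681 S between n2,n3
  Y(R7) = 0.0001684 S between n3,n0
  Y(R8) = 0.04098 S between n4,n0
  Y(R9) = 0.6803 S between n3,n4
  Y(R10) = 0.0001957 S between n3,n4
  Im: injects 0.362 A into n0 (from n2)
Assemble and solve the 4×4 MNA system:
  V(n1)=-0.9197  V(n2)=-0.9290  V(n3)=-0.04908  V(n4)=-0.04717

R_eq = 2.566 Ω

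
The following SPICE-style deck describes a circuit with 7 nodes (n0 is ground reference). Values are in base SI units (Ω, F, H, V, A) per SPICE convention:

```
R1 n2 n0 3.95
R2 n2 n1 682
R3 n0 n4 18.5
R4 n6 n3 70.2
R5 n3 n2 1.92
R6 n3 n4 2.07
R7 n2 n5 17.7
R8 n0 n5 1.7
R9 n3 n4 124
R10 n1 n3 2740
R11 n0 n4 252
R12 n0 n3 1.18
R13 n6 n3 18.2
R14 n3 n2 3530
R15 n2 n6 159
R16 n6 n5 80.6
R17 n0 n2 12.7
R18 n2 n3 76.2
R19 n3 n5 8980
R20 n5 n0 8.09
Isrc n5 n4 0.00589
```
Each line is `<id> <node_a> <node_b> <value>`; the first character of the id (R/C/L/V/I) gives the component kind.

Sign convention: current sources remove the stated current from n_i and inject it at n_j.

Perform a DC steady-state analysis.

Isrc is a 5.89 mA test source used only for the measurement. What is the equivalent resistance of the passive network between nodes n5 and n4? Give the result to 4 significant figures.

Element admittances at DC:
  Y(R1) = 0.2532 S between n2,n0
  Y(R2) = 0.001466 S between n2,n1
  Y(R3) = 0.05405 S between n0,n4
  Y(R4) = 0.01425 S between n6,n3
  Y(R5) = 0.5208 S between n3,n2
  Y(R6) = 0.4831 S between n3,n4
  Y(R7) = 0.05650 S between n2,n5
  Y(R8) = 0.5882 S between n0,n5
  Y(R9) = 0.008065 S between n3,n4
  Y(R10) = 0.0003650 S between n1,n3
  Y(R11) = 0.003968 S between n0,n4
  Y(R12) = 0.8475 S between n0,n3
  Y(R13) = 0.05495 S between n6,n3
  Y(R14) = 0.0002833 S between n3,n2
  Y(R15) = 0.006289 S between n2,n6
  Y(R16) = 0.01241 S between n6,n5
  Y(R17) = 0.07874 S between n0,n2
  Y(R18) = 0.01312 S between n2,n3
  Y(R19) = 0.0001114 S between n3,n5
  Y(R20) = 0.1236 S between n5,n0
  Isrc: injects 0.00589 A into n4 (from n5)
Assemble and solve the 6×6 MNA system:
  V(n1)=0.002533  V(n2)=0.002078  V(n3)=0.004360  V(n4)=0.01462  V(n5)=-0.007352  V(n6)=0.002543

R_eq = 3.731 Ω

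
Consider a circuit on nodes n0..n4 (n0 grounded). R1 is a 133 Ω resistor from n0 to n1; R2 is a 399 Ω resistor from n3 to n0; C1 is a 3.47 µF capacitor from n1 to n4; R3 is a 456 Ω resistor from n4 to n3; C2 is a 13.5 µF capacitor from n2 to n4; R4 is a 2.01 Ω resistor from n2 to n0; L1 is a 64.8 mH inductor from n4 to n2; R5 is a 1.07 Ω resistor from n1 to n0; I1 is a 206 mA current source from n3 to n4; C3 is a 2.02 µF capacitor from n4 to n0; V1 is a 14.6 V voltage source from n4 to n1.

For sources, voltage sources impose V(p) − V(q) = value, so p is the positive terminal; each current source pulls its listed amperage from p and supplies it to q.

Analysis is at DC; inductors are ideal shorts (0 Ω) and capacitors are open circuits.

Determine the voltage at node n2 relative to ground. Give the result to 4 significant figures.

9.623 V

Apply KCL at each of the 4 non-ground nodes and solve the resulting linear system.
Node n1: branches {R1, C1, R5, V1} → V_1 = -4.977
Node n2: branches {C2, R4, L1} → V_2 = 9.623
Node n3: branches {R2, R3, I1} → V_3 = -39.35
Node n4: branches {C1, R3, C2, L1, I1, C3, V1} → V_4 = 9.623
Source currents: i(L1)=4.788, i(V1)=-4.689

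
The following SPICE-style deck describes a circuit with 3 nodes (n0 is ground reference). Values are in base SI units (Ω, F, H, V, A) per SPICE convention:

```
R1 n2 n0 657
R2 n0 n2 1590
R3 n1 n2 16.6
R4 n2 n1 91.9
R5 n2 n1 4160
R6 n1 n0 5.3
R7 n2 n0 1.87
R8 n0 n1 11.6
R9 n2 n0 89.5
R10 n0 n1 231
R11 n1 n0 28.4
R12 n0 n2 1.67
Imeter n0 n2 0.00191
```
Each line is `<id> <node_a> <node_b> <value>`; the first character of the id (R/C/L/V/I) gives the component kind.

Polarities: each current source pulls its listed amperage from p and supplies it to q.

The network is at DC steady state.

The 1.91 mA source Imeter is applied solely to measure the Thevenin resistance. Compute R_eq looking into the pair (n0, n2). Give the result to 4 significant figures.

R_eq = 0.8298 Ω

Apply KCL at each of the 2 non-ground nodes and solve the resulting linear system.
Node n1: branches {R3, R4, R5, R6, R8, R10, R11} → V_1 = 0.0002932
Node n2: branches {R1, R2, R3, R4, R5, R7, R9, R12, Imeter} → V_2 = 0.001585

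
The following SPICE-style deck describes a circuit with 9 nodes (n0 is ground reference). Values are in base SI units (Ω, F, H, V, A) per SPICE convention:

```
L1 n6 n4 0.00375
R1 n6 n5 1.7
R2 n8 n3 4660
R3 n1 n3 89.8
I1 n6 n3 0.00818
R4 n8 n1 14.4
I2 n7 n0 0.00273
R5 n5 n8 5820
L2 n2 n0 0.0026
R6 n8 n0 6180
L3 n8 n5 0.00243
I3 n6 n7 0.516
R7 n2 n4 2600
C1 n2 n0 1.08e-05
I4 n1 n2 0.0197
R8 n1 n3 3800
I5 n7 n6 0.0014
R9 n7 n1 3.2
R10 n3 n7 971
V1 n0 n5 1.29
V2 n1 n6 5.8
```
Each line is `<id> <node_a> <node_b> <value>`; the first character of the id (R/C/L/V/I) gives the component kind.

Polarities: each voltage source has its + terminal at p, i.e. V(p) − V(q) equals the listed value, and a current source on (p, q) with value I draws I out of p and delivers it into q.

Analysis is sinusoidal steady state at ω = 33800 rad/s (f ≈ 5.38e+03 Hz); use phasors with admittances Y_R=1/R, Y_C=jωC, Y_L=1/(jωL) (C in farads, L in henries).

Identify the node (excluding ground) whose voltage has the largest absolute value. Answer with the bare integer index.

Apply KCL at each of the 8 non-ground nodes and solve the resulting linear system.
Node n1: branches {R3, R4, I4, R8, R9, V2} → V_1 = 4.448+0.1137j
Node n2: branches {L2, R7, C1, I4} → V_2 = 0.0002537-0.05424j
Node n3: branches {R2, R3, I1, R8, R10} → V_3 = 5.224+0.1300j
Node n4: branches {L1, R7} → V_4 = -1.341+0.1791j
Node n5: branches {R1, R5, L3, V1} → V_5 = -1.290+0.000j
Node n6: branches {L1, R1, I1, I3, I5, V2} → V_6 = -1.352+0.1137j
Node n7: branches {I2, I3, I5, R9, R10} → V_7 = 6.083+0.1137j
Node n8: branches {R2, R4, R5, R6, L3} → V_8 = 4.239+1.075j
Source currents: i(V1)=0.02260+0.0002637j, i(V2)=0.4856+0.06696j

7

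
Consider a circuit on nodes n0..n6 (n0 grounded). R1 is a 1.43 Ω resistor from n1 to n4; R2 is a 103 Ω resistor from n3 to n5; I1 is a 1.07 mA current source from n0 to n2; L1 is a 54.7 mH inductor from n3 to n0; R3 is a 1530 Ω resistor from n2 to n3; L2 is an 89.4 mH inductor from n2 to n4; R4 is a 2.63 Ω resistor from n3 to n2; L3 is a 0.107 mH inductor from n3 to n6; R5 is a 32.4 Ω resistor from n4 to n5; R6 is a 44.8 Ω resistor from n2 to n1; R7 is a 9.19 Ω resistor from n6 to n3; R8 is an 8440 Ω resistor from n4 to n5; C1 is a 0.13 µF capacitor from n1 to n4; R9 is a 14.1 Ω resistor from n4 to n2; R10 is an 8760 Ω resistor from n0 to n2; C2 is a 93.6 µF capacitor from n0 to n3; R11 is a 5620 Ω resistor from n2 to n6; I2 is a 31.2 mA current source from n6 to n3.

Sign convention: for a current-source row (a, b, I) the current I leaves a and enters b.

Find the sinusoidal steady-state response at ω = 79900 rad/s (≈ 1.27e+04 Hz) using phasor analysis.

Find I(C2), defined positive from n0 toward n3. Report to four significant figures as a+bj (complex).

-0.001070-2.380e-08j A

Element admittances at ω=79900 rad/s:
  Y(R1) = 0.6993+0.000j S between n1,n4
  Y(R2) = 0.009709+0.000j S between n3,n5
  I1: injects 0.00107 A into n2 (from n0)
  Y(L1) = 0.000-0.0002288j S between n3,n0
  Y(R3) = 0.0006536+0.000j S between n2,n3
  Y(L2) = 0.000-0.0001400j S between n2,n4
  Y(R4) = 0.3802+0.000j S between n3,n2
  Y(L3) = 0.000-0.1170j S between n3,n6
  Y(R5) = 0.03086+0.000j S between n4,n5
  Y(R6) = 0.02232+0.000j S between n2,n1
  Y(R7) = 0.1088+0.000j S between n6,n3
  Y(R8) = 0.0001185+0.000j S between n4,n5
  Y(C1) = 0.000+0.01039j S between n1,n4
  Y(R9) = 0.07092+0.000j S between n4,n2
  Y(R10) = 0.0001142+0.000j S between n0,n2
  Y(C2) = 0.000+7.479j S between n0,n3
  Y(R11) = 0.0001779+0.000j S between n2,n6
  I2: injects 0.0312 A into n3 (from n6)
Assemble and solve the 6×6 MNA system:
  V(n1)=0.002503-0.0002041j  V(n2)=0.002697-0.0002085j  V(n3)=3.182e-09-0.0001430j  V(n4)=0.002497-0.0002039j  V(n5)=0.001901-0.0001894j  V(n6)=-0.1330-0.1429j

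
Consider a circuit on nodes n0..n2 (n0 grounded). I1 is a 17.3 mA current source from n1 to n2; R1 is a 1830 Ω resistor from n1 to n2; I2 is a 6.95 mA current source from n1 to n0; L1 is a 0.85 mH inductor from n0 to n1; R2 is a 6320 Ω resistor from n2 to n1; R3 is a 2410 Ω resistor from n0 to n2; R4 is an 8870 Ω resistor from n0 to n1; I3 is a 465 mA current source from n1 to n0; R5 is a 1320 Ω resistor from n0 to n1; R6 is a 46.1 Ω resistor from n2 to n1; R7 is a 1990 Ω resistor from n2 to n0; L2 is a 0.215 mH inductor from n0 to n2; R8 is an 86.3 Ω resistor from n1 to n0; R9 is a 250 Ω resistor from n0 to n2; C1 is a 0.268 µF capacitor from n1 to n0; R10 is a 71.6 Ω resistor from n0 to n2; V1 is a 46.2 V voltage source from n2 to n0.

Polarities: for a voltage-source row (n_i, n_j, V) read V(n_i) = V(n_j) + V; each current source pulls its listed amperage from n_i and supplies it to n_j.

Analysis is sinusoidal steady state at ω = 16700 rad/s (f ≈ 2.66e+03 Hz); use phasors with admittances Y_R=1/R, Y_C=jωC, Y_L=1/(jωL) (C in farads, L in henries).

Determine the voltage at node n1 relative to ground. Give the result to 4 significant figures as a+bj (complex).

3.415+6.464j V

MNA unknowns: 2 node voltages V₁..V_2 plus 1 source current (V1)
I1: z[1]−=0.0173, z[2]+=0.0173
R1: Y=0.0005464+0.000j on G[1,2]
I2: z[1]−=0.00695, z[0]+=0.00695
L1: Y=0.000-0.07045j on G[0,1]
R2: Y=0.0001582+0.000j on G[2,1]
R3: Y=0.0004149+0.000j on G[0,2]
R4: Y=0.0001127+0.000j on G[0,1]
I3: z[1]−=0.465, z[0]+=0.465
R5: Y=0.0007576+0.000j on G[0,1]
R6: Y=0.02169+0.000j on G[2,1]
R7: Y=0.0005025+0.000j on G[2,0]
L2: Y=0.000-0.2785j on G[0,2]
R8: Y=0.01159+0.000j on G[1,0]
R9: Y=0.004000+0.000j on G[0,2]
C1: Y=0.000+0.004476j on G[1,0]
R10: Y=0.01397+0.000j on G[0,2]
V1: row V2−V0=46.2, i_V1 at 2,0
solve → V1=3.415+6.464j, V2=46.20+0.000j
aux → i_V1=-1.813+13.01j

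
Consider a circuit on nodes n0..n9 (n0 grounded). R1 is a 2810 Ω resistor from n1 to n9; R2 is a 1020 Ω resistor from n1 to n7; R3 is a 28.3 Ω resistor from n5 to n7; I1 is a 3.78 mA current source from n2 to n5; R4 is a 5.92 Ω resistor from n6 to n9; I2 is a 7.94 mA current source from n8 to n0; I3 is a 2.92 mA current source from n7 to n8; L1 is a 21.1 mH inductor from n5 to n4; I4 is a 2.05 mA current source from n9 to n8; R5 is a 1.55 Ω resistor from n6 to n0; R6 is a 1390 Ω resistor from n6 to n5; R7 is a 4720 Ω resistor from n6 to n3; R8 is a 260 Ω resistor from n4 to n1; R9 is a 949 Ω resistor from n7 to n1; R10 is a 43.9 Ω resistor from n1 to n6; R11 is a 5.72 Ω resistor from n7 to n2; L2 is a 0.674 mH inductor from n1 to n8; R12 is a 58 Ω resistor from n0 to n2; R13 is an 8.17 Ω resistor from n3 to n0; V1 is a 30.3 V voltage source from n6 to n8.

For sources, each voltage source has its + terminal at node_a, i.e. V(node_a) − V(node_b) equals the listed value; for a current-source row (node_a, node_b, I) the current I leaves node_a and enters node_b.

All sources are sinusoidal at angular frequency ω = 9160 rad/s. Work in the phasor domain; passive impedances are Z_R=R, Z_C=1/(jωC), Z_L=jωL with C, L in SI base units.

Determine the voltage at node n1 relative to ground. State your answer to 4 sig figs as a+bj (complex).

-29.19+4.735j V

Element admittances at ω=9160 rad/s:
  Y(R1) = 0.0003559+0.000j S between n1,n9
  Y(R2) = 0.0009804+0.000j S between n1,n7
  Y(R3) = 0.03534+0.000j S between n5,n7
  I1: injects 0.00378 A into n5 (from n2)
  Y(R4) = 0.1689+0.000j S between n6,n9
  I2: injects 0.00794 A into n0 (from n8)
  I3: injects 0.00292 A into n8 (from n7)
  Y(L1) = 0.000-0.005174j S between n5,n4
  I4: injects 0.00205 A into n8 (from n9)
  Y(R5) = 0.6452+0.000j S between n6,n0
  Y(R6) = 0.0007194+0.000j S between n6,n5
  Y(R7) = 0.0002119+0.000j S between n6,n3
  Y(R8) = 0.003846+0.000j S between n4,n1
  Y(R9) = 0.001054+0.000j S between n7,n1
  Y(R10) = 0.02278+0.000j S between n1,n6
  Y(R11) = 0.1748+0.000j S between n7,n2
  Y(L2) = 0.000-0.1620j S between n1,n8
  Y(R12) = 0.01724+0.000j S between n0,n2
  Y(R13) = 0.1224+0.000j S between n3,n0
  V1: constraint V(n6)−V(n8) = 30.3
Assemble and solve the 10×10 MNA system:
  V(n1)=-29.19+4.735j  V(n2)=-5.618+2.519j  V(n3)=0.0002381-0.0001163j  V(n4)=-15.55-6.258j  V(n5)=-7.375+3.884j  V(n6)=0.1378-0.06731j  V(n7)=-6.150+2.768j  V(n8)=-30.16-0.06731j  V(n9)=0.06401-0.05721j
  i(V1)=-0.7749+0.1574j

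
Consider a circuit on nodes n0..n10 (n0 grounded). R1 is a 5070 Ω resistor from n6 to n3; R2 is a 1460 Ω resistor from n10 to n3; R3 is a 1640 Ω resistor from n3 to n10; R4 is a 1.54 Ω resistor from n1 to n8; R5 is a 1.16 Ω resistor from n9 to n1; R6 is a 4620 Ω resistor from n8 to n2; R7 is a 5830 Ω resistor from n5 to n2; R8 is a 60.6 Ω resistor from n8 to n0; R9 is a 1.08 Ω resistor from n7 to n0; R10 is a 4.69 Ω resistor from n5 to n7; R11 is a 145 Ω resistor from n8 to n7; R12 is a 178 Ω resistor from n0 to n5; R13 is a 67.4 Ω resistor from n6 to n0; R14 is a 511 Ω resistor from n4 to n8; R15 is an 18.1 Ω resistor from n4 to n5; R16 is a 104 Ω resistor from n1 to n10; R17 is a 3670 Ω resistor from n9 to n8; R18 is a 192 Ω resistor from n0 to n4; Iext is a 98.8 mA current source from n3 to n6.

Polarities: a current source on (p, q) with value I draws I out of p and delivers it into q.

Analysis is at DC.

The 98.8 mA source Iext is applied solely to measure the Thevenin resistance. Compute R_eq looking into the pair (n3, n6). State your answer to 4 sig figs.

R_eq = 824.7 Ω

MNA unknowns: 10 node voltages V₁..V_10
R1: Y=0.0001972 on G[6,3]
R2: Y=0.0006849 on G[10,3]
R3: Y=0.0006098 on G[3,10]
R4: Y=0.6494 on G[1,8]
R5: Y=0.8621 on G[9,1]
R6: Y=0.0002165 on G[8,2]
R7: Y=0.0001715 on G[5,2]
R8: Y=0.01650 on G[8,0]
R9: Y=0.9259 on G[7,0]
R10: Y=0.2132 on G[5,7]
R11: Y=0.006897 on G[8,7]
R12: Y=0.005618 on G[0,5]
R13: Y=0.01484 on G[6,0]
R14: Y=0.001957 on G[4,8]
R15: Y=0.05525 on G[4,5]
R16: Y=0.009615 on G[1,10]
R17: Y=0.0002725 on G[9,8]
R18: Y=0.005208 on G[0,4]
Iext: z[3]−=0.0988, z[6]+=0.0988
solve → V1=-3.398, V2=-1.849, V3=-75.90, V4=-0.1511, V5=-0.05482, V6=5.576, V7=-0.02988, V8=-3.270, V9=-3.398, V10=-12.00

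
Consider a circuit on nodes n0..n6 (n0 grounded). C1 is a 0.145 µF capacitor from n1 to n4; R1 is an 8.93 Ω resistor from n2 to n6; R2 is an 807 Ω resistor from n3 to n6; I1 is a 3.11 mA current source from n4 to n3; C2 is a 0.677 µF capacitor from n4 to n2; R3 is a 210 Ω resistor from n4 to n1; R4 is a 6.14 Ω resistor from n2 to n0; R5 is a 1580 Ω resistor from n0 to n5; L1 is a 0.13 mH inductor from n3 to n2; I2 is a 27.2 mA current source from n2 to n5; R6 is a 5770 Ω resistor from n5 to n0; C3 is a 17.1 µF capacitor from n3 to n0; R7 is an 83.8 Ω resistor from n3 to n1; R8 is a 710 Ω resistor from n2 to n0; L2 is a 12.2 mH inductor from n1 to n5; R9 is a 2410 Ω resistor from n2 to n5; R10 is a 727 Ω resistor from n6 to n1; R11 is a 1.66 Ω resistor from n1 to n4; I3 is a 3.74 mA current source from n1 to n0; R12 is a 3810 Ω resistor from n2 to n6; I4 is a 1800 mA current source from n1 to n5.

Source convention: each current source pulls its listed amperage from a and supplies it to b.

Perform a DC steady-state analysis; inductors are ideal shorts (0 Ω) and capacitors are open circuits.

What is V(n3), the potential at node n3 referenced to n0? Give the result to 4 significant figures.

-0.02951 V

MNA unknowns: 6 node voltages V₁..V_6 plus 2 source currents (L1, L2)
C1: Y=0.000 on G[1,4]
R1: Y=0.1120 on G[2,6]
R2: Y=0.001239 on G[3,6]
I1: z[4]−=0.00311, z[3]+=0.00311
C2: Y=0.000 on G[4,2]
R3: Y=0.004762 on G[4,1]
R4: Y=0.1629 on G[2,0]
R5: Y=0.0006329 on G[0,5]
L1: row V3−V2=0, i_L1 at 3,2
I2: z[2]−=0.0272, z[5]+=0.0272
R6: Y=0.0001733 on G[5,0]
C3: Y=0.000 on G[3,0]
R7: Y=0.01193 on G[3,1]
R8: Y=0.001408 on G[2,0]
L2: row V1−V5=0, i_L2 at 1,5
R9: Y=0.0004149 on G[2,5]
R10: Y=0.001376 on G[6,1]
R11: Y=0.6024 on G[1,4]
I3: z[1]−=0.00374, z[0]+=0.00374
R12: Y=0.0002625 on G[2,6]
I4: z[1]−=1.8, z[5]+=1.8
solve → V1=1.374, V2=-0.02951, V3=-0.02951, V4=1.369, V5=1.374, V6=-0.01270
aux → i_L1=0.01988, i_L2=-1.826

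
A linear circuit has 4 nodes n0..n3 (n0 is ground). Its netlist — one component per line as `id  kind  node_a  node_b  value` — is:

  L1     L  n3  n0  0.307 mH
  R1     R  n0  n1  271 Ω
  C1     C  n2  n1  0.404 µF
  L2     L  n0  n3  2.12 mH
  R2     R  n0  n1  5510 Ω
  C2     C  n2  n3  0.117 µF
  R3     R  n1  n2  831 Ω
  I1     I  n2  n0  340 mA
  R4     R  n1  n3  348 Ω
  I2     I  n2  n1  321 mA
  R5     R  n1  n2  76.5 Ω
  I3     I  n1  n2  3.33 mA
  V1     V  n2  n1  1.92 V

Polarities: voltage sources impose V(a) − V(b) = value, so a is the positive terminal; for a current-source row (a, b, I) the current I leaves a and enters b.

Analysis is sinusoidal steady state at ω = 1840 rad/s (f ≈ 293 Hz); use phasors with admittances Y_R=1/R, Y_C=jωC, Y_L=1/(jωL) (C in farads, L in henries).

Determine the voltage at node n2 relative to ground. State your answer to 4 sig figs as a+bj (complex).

-48.44+1.515j V

Apply KCL at each of the 3 non-ground nodes and solve the resulting linear system.
Node n1: branches {R1, C1, R2, R3, R4, I2, R5, I3, V1} → V_1 = -50.36+1.515j
Node n2: branches {C1, C2, R3, I1, I2, R5, I3, V1} → V_2 = -48.44+1.515j
Node n3: branches {L1, L2, C2, R4} → V_3 = 0.002895-0.07157j
Source currents: i(V1)=-0.6847+0.009000j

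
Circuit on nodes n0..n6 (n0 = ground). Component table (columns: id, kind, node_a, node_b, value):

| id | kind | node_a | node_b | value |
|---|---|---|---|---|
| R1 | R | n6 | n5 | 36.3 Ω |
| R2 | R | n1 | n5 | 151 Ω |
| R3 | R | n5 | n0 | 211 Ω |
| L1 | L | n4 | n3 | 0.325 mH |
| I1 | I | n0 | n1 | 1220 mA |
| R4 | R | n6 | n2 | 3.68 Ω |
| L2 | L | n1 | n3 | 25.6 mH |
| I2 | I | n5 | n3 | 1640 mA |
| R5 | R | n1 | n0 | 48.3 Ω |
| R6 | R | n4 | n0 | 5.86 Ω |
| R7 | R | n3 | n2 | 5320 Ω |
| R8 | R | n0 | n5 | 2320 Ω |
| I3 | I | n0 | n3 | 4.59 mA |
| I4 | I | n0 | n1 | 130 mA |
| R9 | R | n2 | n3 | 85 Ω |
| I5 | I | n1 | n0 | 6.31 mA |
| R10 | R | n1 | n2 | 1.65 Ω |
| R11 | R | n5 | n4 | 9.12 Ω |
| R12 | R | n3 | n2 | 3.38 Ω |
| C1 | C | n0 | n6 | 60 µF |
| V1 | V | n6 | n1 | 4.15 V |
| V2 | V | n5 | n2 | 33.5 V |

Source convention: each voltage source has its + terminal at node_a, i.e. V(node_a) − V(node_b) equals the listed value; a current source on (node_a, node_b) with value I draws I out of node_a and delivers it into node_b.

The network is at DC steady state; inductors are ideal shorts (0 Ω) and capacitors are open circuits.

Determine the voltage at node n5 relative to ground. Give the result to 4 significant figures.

Apply KCL at each of the 6 non-ground nodes and solve the resulting linear system.
Node n1: branches {R2, I1, L2, R5, I4, I5, R10, V1} → V_1 = 6.086
Node n2: branches {R4, R7, R9, R10, R12, V2} → V_2 = 2.025
Node n3: branches {L1, L2, I2, R7, I3, R9, R12} → V_3 = 6.086
Node n4: branches {L1, R6, R11} → V_4 = 6.086
Node n5: branches {R1, R2, R3, I2, R8, R11, V2} → V_5 = 35.52
Node n6: branches {R1, R4, C1, V1} → V_6 = 10.24
Source currents: i(L1)=2.189, i(L2)=-2.584, i(V1)=-1.535, i(V2)=-5.943

35.52 V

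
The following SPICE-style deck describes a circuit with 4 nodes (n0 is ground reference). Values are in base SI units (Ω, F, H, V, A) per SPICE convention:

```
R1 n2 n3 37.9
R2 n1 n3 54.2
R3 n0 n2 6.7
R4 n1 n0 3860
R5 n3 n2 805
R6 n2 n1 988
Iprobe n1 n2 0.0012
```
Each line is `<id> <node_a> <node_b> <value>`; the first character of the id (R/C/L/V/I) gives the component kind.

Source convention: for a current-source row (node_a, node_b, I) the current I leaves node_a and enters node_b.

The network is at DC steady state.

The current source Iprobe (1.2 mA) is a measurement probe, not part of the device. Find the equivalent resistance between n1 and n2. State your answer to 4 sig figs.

Element admittances at DC:
  Y(R1) = 0.02639 S between n2,n3
  Y(R2) = 0.01845 S between n1,n3
  Y(R3) = 0.1493 S between n0,n2
  Y(R4) = 0.0002591 S between n1,n0
  Y(R5) = 0.001242 S between n3,n2
  Y(R6) = 0.001012 S between n2,n1
  Iprobe: injects 0.0012 A into n2 (from n1)
Assemble and solve the 3×3 MNA system:
  V(n1)=-0.09713  V(n2)=0.0001686  V(n3)=-0.03879

R_eq = 81.08 Ω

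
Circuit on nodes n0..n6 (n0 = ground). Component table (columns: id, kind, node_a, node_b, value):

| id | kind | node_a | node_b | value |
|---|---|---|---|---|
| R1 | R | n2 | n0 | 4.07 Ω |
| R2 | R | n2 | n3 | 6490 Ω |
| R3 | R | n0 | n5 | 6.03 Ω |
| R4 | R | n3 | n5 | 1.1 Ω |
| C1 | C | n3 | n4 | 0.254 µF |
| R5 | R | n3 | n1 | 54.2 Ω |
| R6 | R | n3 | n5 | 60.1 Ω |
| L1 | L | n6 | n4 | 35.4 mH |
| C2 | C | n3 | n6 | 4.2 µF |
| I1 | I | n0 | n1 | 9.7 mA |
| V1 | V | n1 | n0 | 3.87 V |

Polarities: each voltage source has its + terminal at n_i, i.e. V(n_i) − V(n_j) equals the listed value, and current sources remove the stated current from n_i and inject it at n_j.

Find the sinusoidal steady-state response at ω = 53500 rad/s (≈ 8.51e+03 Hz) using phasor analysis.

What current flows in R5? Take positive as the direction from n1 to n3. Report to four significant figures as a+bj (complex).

0.06313+0.000j A

Apply KCL at each of the 6 non-ground nodes and solve the resulting linear system.
Node n1: branches {R5, I1, V1} → V_1 = 3.870+0.000j
Node n2: branches {R1, R2} → V_2 = 0.0002810+0.000j
Node n3: branches {R2, R4, C1, R5, R6, C2} → V_3 = 0.4484+0.000j
Node n4: branches {C1, L1} → V_4 = 0.4484+0.000j
Node n5: branches {R3, R4, R6} → V_5 = 0.3803+0.000j
Node n6: branches {L1, C2} → V_6 = 0.4484+0.000j
Source currents: i(V1)=-0.05343+0.000j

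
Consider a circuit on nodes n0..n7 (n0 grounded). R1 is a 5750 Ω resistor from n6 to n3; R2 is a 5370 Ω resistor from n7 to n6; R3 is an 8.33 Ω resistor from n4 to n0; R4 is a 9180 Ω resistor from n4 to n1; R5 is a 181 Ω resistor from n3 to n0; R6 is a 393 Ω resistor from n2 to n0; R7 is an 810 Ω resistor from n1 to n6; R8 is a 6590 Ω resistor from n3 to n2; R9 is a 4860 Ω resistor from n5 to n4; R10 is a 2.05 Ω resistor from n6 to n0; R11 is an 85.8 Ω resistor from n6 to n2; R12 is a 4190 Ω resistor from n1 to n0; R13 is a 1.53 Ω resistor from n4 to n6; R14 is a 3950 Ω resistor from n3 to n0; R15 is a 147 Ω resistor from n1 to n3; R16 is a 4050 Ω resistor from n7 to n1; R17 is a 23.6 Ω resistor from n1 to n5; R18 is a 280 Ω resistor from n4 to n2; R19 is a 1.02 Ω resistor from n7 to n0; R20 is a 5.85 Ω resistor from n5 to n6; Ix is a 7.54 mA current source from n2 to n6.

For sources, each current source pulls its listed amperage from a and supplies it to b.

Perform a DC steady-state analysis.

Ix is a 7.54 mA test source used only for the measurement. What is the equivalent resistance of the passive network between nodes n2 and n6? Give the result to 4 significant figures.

R_eq = 55.91 Ω

Element admittances at DC:
  Y(R1) = 0.0001739 S between n6,n3
  Y(R2) = 0.0001862 S between n7,n6
  Y(R3) = 0.1200 S between n4,n0
  Y(R4) = 0.0001089 S between n4,n1
  Y(R5) = 0.005525 S between n3,n0
  Y(R6) = 0.002545 S between n2,n0
  Y(R7) = 0.001235 S between n1,n6
  Y(R8) = 0.0001517 S between n3,n2
  Y(R9) = 0.0002058 S between n5,n4
  Y(R10) = 0.4878 S between n6,n0
  Y(R11) = 0.01166 S between n6,n2
  Y(R12) = 0.0002387 S between n1,n0
  Y(R13) = 0.6536 S between n4,n6
  Y(R14) = 0.0002532 S between n3,n0
  Y(R15) = 0.006803 S between n1,n3
  Y(R16) = 0.0002469 S between n7,n1
  Y(R17) = 0.04237 S between n1,n5
  Y(R18) = 0.003571 S between n4,n2
  Y(R19) = 0.9804 S between n7,n0
  Y(R20) = 0.1709 S between n5,n6
  Ix: injects 0.00754 A into n6 (from n2)
Assemble and solve the 7×7 MNA system:
  V(n1)=0.001169  V(n2)=-0.4193  V(n3)=-0.004283  V(n4)=-3.791e-05  V(n5)=0.002029  V(n6)=0.002245  V(n7)=7.205e-07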